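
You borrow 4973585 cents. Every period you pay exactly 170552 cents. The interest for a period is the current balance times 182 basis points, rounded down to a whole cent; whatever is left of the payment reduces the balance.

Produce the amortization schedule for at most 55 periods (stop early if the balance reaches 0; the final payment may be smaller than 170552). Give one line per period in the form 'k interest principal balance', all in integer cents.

1. interest=⌊4973585·182/10000⌋=90519; principal=170552-90519=80033; balance=4973585-80033=4893552
2. interest=⌊4893552·182/10000⌋=89062; principal=170552-89062=81490; balance=4893552-81490=4812062
3. interest=⌊4812062·182/10000⌋=87579; principal=170552-87579=82973; balance=4812062-82973=4729089
4. interest=⌊4729089·182/10000⌋=86069; principal=170552-86069=84483; balance=4729089-84483=4644606
5. interest=⌊4644606·182/10000⌋=84531; principal=170552-84531=86021; balance=4644606-86021=4558585
6. interest=⌊4558585·182/10000⌋=82966; principal=170552-82966=87586; balance=4558585-87586=4470999
7. interest=⌊4470999·182/10000⌋=81372; principal=170552-81372=89180; balance=4470999-89180=4381819
8. interest=⌊4381819·182/10000⌋=79749; principal=170552-79749=90803; balance=4381819-90803=4291016
9. interest=⌊4291016·182/10000⌋=78096; principal=170552-78096=92456; balance=4291016-92456=4198560
10. interest=⌊4198560·182/10000⌋=76413; principal=170552-76413=94139; balance=4198560-94139=4104421
11. interest=⌊4104421·182/10000⌋=74700; principal=170552-74700=95852; balance=4104421-95852=4008569
12. interest=⌊4008569·182/10000⌋=72955; principal=170552-72955=97597; balance=4008569-97597=3910972
13. interest=⌊3910972·182/10000⌋=71179; principal=170552-71179=99373; balance=3910972-99373=3811599
14. interest=⌊3811599·182/10000⌋=69371; principal=170552-69371=101181; balance=3811599-101181=3710418
15. interest=⌊3710418·182/10000⌋=67529; principal=170552-67529=103023; balance=3710418-103023=3607395
16. interest=⌊3607395·182/10000⌋=65654; principal=170552-65654=104898; balance=3607395-104898=3502497
17. interest=⌊3502497·182/10000⌋=63745; principal=170552-63745=106807; balance=3502497-106807=3395690
18. interest=⌊3395690·182/10000⌋=61801; principal=170552-61801=108751; balance=3395690-108751=3286939
19. interest=⌊3286939·182/10000⌋=59822; principal=170552-59822=110730; balance=3286939-110730=3176209
20. interest=⌊3176209·182/10000⌋=57807; principal=170552-57807=112745; balance=3176209-112745=3063464
21. interest=⌊3063464·182/10000⌋=55755; principal=170552-55755=114797; balance=3063464-114797=2948667
22. interest=⌊2948667·182/10000⌋=53665; principal=170552-53665=116887; balance=2948667-116887=2831780
23. interest=⌊2831780·182/10000⌋=51538; principal=170552-51538=119014; balance=2831780-119014=2712766
24. interest=⌊2712766·182/10000⌋=49372; principal=170552-49372=121180; balance=2712766-121180=2591586
25. interest=⌊2591586·182/10000⌋=47166; principal=170552-47166=123386; balance=2591586-123386=2468200
26. interest=⌊2468200·182/10000⌋=44921; principal=170552-44921=125631; balance=2468200-125631=2342569
27. interest=⌊2342569·182/10000⌋=42634; principal=170552-42634=127918; balance=2342569-127918=2214651
28. interest=⌊2214651·182/10000⌋=40306; principal=170552-40306=130246; balance=2214651-130246=2084405
29. interest=⌊2084405·182/10000⌋=37936; principal=170552-37936=132616; balance=2084405-132616=1951789
30. interest=⌊1951789·182/10000⌋=35522; principal=170552-35522=135030; balance=1951789-135030=1816759
31. interest=⌊1816759·182/10000⌋=33065; principal=170552-33065=137487; balance=1816759-137487=1679272
32. interest=⌊1679272·182/10000⌋=30562; principal=170552-30562=139990; balance=1679272-139990=1539282
33. interest=⌊1539282·182/10000⌋=28014; principal=170552-28014=142538; balance=1539282-142538=1396744
34. interest=⌊1396744·182/10000⌋=25420; principal=170552-25420=145132; balance=1396744-145132=1251612
35. interest=⌊1251612·182/10000⌋=22779; principal=170552-22779=147773; balance=1251612-147773=1103839
36. interest=⌊1103839·182/10000⌋=20089; principal=170552-20089=150463; balance=1103839-150463=953376
37. interest=⌊953376·182/10000⌋=17351; principal=170552-17351=153201; balance=953376-153201=800175
38. interest=⌊800175·182/10000⌋=14563; principal=170552-14563=155989; balance=800175-155989=644186
39. interest=⌊644186·182/10000⌋=11724; principal=170552-11724=158828; balance=644186-158828=485358
40. interest=⌊485358·182/10000⌋=8833; principal=170552-8833=161719; balance=485358-161719=323639
41. interest=⌊323639·182/10000⌋=5890; principal=170552-5890=164662; balance=323639-164662=158977
42. interest=⌊158977·182/10000⌋=2893; principal=min(170552-2893,158977)=158977; balance=158977-158977=0

1 90519 80033 4893552
2 89062 81490 4812062
3 87579 82973 4729089
4 86069 84483 4644606
5 84531 86021 4558585
6 82966 87586 4470999
7 81372 89180 4381819
8 79749 90803 4291016
9 78096 92456 4198560
10 76413 94139 4104421
11 74700 95852 4008569
12 72955 97597 3910972
13 71179 99373 3811599
14 69371 101181 3710418
15 67529 103023 3607395
16 65654 104898 3502497
17 63745 106807 3395690
18 61801 108751 3286939
19 59822 110730 3176209
20 57807 112745 3063464
21 55755 114797 2948667
22 53665 116887 2831780
23 51538 119014 2712766
24 49372 121180 2591586
25 47166 123386 2468200
26 44921 125631 2342569
27 42634 127918 2214651
28 40306 130246 2084405
29 37936 132616 1951789
30 35522 135030 1816759
31 33065 137487 1679272
32 30562 139990 1539282
33 28014 142538 1396744
34 25420 145132 1251612
35 22779 147773 1103839
36 20089 150463 953376
37 17351 153201 800175
38 14563 155989 644186
39 11724 158828 485358
40 8833 161719 323639
41 5890 164662 158977
42 2893 158977 0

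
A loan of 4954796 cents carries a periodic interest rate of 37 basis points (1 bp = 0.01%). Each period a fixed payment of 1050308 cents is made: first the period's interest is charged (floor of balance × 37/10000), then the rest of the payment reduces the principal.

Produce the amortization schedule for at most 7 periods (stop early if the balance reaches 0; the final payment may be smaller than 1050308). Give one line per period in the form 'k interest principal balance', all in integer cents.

1 18332 1031976 3922820
2 14514 1035794 2887026
3 10681 1039627 1847399
4 6835 1043473 803926
5 2974 803926 0

1. interest=⌊4954796·37/10000⌋=18332; principal=1050308-18332=1031976; balance=4954796-1031976=3922820
2. interest=⌊3922820·37/10000⌋=14514; principal=1050308-14514=1035794; balance=3922820-1035794=2887026
3. interest=⌊2887026·37/10000⌋=10681; principal=1050308-10681=1039627; balance=2887026-1039627=1847399
4. interest=⌊1847399·37/10000⌋=6835; principal=1050308-6835=1043473; balance=1847399-1043473=803926
5. interest=⌊803926·37/10000⌋=2974; principal=min(1050308-2974,803926)=803926; balance=803926-803926=0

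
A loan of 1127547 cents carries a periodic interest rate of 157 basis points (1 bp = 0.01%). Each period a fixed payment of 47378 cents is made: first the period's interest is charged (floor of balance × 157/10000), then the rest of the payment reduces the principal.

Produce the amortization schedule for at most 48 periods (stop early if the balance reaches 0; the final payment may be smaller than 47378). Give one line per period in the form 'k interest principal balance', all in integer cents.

1 17702 29676 1097871
2 17236 30142 1067729
3 16763 30615 1037114
4 16282 31096 1006018
5 15794 31584 974434
6 15298 32080 942354
7 14794 32584 909770
8 14283 33095 876675
9 13763 33615 843060
10 13236 34142 808918
11 12700 34678 774240
12 12155 35223 739017
13 11602 35776 703241
14 11040 36338 666903
15 10470 36908 629995
16 9890 37488 592507
17 9302 38076 554431
18 8704 38674 515757
19 8097 39281 476476
20 7480 39898 436578
21 6854 40524 396054
22 6218 41160 354894
23 5571 41807 313087
24 4915 42463 270624
25 4248 43130 227494
26 3571 43807 183687
27 2883 44495 139192
28 2185 45193 93999
29 1475 45903 48096
30 755 46623 1473
31 23 1473 0

1. interest=⌊1127547·157/10000⌋=17702; principal=47378-17702=29676; balance=1127547-29676=1097871
2. interest=⌊1097871·157/10000⌋=17236; principal=47378-17236=30142; balance=1097871-30142=1067729
3. interest=⌊1067729·157/10000⌋=16763; principal=47378-16763=30615; balance=1067729-30615=1037114
4. interest=⌊1037114·157/10000⌋=16282; principal=47378-16282=31096; balance=1037114-31096=1006018
5. interest=⌊1006018·157/10000⌋=15794; principal=47378-15794=31584; balance=1006018-31584=974434
6. interest=⌊974434·157/10000⌋=15298; principal=47378-15298=32080; balance=974434-32080=942354
7. interest=⌊942354·157/10000⌋=14794; principal=47378-14794=32584; balance=942354-32584=909770
8. interest=⌊909770·157/10000⌋=14283; principal=47378-14283=33095; balance=909770-33095=876675
9. interest=⌊876675·157/10000⌋=13763; principal=47378-13763=33615; balance=876675-33615=843060
10. interest=⌊843060·157/10000⌋=13236; principal=47378-13236=34142; balance=843060-34142=808918
11. interest=⌊808918·157/10000⌋=12700; principal=47378-12700=34678; balance=808918-34678=774240
12. interest=⌊774240·157/10000⌋=12155; principal=47378-12155=35223; balance=774240-35223=739017
13. interest=⌊739017·157/10000⌋=11602; principal=47378-11602=35776; balance=739017-35776=703241
14. interest=⌊703241·157/10000⌋=11040; principal=47378-11040=36338; balance=703241-36338=666903
15. interest=⌊666903·157/10000⌋=10470; principal=47378-10470=36908; balance=666903-36908=629995
16. interest=⌊629995·157/10000⌋=9890; principal=47378-9890=37488; balance=629995-37488=592507
17. interest=⌊592507·157/10000⌋=9302; principal=47378-9302=38076; balance=592507-38076=554431
18. interest=⌊554431·157/10000⌋=8704; principal=47378-8704=38674; balance=554431-38674=515757
19. interest=⌊515757·157/10000⌋=8097; principal=47378-8097=39281; balance=515757-39281=476476
20. interest=⌊476476·157/10000⌋=7480; principal=47378-7480=39898; balance=476476-39898=436578
21. interest=⌊436578·157/10000⌋=6854; principal=47378-6854=40524; balance=436578-40524=396054
22. interest=⌊396054·157/10000⌋=6218; principal=47378-6218=41160; balance=396054-41160=354894
23. interest=⌊354894·157/10000⌋=5571; principal=47378-5571=41807; balance=354894-41807=313087
24. interest=⌊313087·157/10000⌋=4915; principal=47378-4915=42463; balance=313087-42463=270624
25. interest=⌊270624·157/10000⌋=4248; principal=47378-4248=43130; balance=270624-43130=227494
26. interest=⌊227494·157/10000⌋=3571; principal=47378-3571=43807; balance=227494-43807=183687
27. interest=⌊183687·157/10000⌋=2883; principal=47378-2883=44495; balance=183687-44495=139192
28. interest=⌊139192·157/10000⌋=2185; principal=47378-2185=45193; balance=139192-45193=93999
29. interest=⌊93999·157/10000⌋=1475; principal=47378-1475=45903; balance=93999-45903=48096
30. interest=⌊48096·157/10000⌋=755; principal=47378-755=46623; balance=48096-46623=1473
31. interest=⌊1473·157/10000⌋=23; principal=min(47378-23,1473)=1473; balance=1473-1473=0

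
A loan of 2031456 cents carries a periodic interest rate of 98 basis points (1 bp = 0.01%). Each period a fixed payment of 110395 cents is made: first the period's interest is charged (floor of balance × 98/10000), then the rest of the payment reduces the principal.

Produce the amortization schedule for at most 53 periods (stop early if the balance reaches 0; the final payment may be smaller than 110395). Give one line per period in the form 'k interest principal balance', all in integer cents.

1. interest=⌊2031456·98/10000⌋=19908; principal=110395-19908=90487; balance=2031456-90487=1940969
2. interest=⌊1940969·98/10000⌋=19021; principal=110395-19021=91374; balance=1940969-91374=1849595
3. interest=⌊1849595·98/10000⌋=18126; principal=110395-18126=92269; balance=1849595-92269=1757326
4. interest=⌊1757326·98/10000⌋=17221; principal=110395-17221=93174; balance=1757326-93174=1664152
5. interest=⌊1664152·98/10000⌋=16308; principal=110395-16308=94087; balance=1664152-94087=1570065
6. interest=⌊1570065·98/10000⌋=15386; principal=110395-15386=95009; balance=1570065-95009=1475056
7. interest=⌊1475056·98/10000⌋=14455; principal=110395-14455=95940; balance=1475056-95940=1379116
8. interest=⌊1379116·98/10000⌋=13515; principal=110395-13515=96880; balance=1379116-96880=1282236
9. interest=⌊1282236·98/10000⌋=12565; principal=110395-12565=97830; balance=1282236-97830=1184406
10. interest=⌊1184406·98/10000⌋=11607; principal=110395-11607=98788; balance=1184406-98788=1085618
11. interest=⌊1085618·98/10000⌋=10639; principal=110395-10639=99756; balance=1085618-99756=985862
12. interest=⌊985862·98/10000⌋=9661; principal=110395-9661=100734; balance=985862-100734=885128
13. interest=⌊885128·98/10000⌋=8674; principal=110395-8674=101721; balance=885128-101721=783407
14. interest=⌊783407·98/10000⌋=7677; principal=110395-7677=102718; balance=783407-102718=680689
15. interest=⌊680689·98/10000⌋=6670; principal=110395-6670=103725; balance=680689-103725=576964
16. interest=⌊576964·98/10000⌋=5654; principal=110395-5654=104741; balance=576964-104741=472223
17. interest=⌊472223·98/10000⌋=4627; principal=110395-4627=105768; balance=472223-105768=366455
18. interest=⌊366455·98/10000⌋=3591; principal=110395-3591=106804; balance=366455-106804=259651
19. interest=⌊259651·98/10000⌋=2544; principal=110395-2544=107851; balance=259651-107851=151800
20. interest=⌊151800·98/10000⌋=1487; principal=110395-1487=108908; balance=151800-108908=42892
21. interest=⌊42892·98/10000⌋=420; principal=min(110395-420,42892)=42892; balance=42892-42892=0

1 19908 90487 1940969
2 19021 91374 1849595
3 18126 92269 1757326
4 17221 93174 1664152
5 16308 94087 1570065
6 15386 95009 1475056
7 14455 95940 1379116
8 13515 96880 1282236
9 12565 97830 1184406
10 11607 98788 1085618
11 10639 99756 985862
12 9661 100734 885128
13 8674 101721 783407
14 7677 102718 680689
15 6670 103725 576964
16 5654 104741 472223
17 4627 105768 366455
18 3591 106804 259651
19 2544 107851 151800
20 1487 108908 42892
21 420 42892 0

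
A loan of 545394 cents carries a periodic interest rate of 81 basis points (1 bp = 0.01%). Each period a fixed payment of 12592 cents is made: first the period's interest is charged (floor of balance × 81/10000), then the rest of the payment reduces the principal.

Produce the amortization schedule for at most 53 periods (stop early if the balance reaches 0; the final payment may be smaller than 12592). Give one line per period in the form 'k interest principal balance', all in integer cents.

1. interest=⌊545394·81/10000⌋=4417; principal=12592-4417=8175; balance=545394-8175=537219
2. interest=⌊537219·81/10000⌋=4351; principal=12592-4351=8241; balance=537219-8241=528978
3. interest=⌊528978·81/10000⌋=4284; principal=12592-4284=8308; balance=528978-8308=520670
4. interest=⌊520670·81/10000⌋=4217; principal=12592-4217=8375; balance=520670-8375=512295
5. interest=⌊512295·81/10000⌋=4149; principal=12592-4149=8443; balance=512295-8443=503852
6. interest=⌊503852·81/10000⌋=4081; principal=12592-4081=8511; balance=503852-8511=495341
7. interest=⌊495341·81/10000⌋=4012; principal=12592-4012=8580; balance=495341-8580=486761
8. interest=⌊486761·81/10000⌋=3942; principal=12592-3942=8650; balance=486761-8650=478111
9. interest=⌊478111·81/10000⌋=3872; principal=12592-3872=8720; balance=478111-8720=469391
10. interest=⌊469391·81/10000⌋=3802; principal=12592-3802=8790; balance=469391-8790=460601
11. interest=⌊460601·81/10000⌋=3730; principal=12592-3730=8862; balance=460601-8862=451739
12. interest=⌊451739·81/10000⌋=3659; principal=12592-3659=8933; balance=451739-8933=442806
13. interest=⌊442806·81/10000⌋=3586; principal=12592-3586=9006; balance=442806-9006=433800
14. interest=⌊433800·81/10000⌋=3513; principal=12592-3513=9079; balance=433800-9079=424721
15. interest=⌊424721·81/10000⌋=3440; principal=12592-3440=9152; balance=424721-9152=415569
16. interest=⌊415569·81/10000⌋=3366; principal=12592-3366=9226; balance=415569-9226=406343
17. interest=⌊406343·81/10000⌋=3291; principal=12592-3291=9301; balance=406343-9301=397042
18. interest=⌊397042·81/10000⌋=3216; principal=12592-3216=9376; balance=397042-9376=387666
19. interest=⌊387666·81/10000⌋=3140; principal=12592-3140=9452; balance=387666-9452=378214
20. interest=⌊378214·81/10000⌋=3063; principal=12592-3063=9529; balance=378214-9529=368685
21. interest=⌊368685·81/10000⌋=2986; principal=12592-2986=9606; balance=368685-9606=359079
22. interest=⌊359079·81/10000⌋=2908; principal=12592-2908=9684; balance=359079-9684=349395
23. interest=⌊349395·81/10000⌋=2830; principal=12592-2830=9762; balance=349395-9762=339633
24. interest=⌊339633·81/10000⌋=2751; principal=12592-2751=9841; balance=339633-9841=329792
25. interest=⌊329792·81/10000⌋=2671; principal=12592-2671=9921; balance=329792-9921=319871
26. interest=⌊319871·81/10000⌋=2590; principal=12592-2590=10002; balance=319871-10002=309869
27. interest=⌊309869·81/10000⌋=2509; principal=12592-2509=10083; balance=309869-10083=299786
28. interest=⌊299786·81/10000⌋=2428; principal=12592-2428=10164; balance=299786-10164=289622
29. interest=⌊289622·81/10000⌋=2345; principal=12592-2345=10247; balance=289622-10247=279375
30. interest=⌊279375·81/10000⌋=2262; principal=12592-2262=10330; balance=279375-10330=269045
31. interest=⌊269045·81/10000⌋=2179; principal=12592-2179=10413; balance=269045-10413=258632
32. interest=⌊258632·81/10000⌋=2094; principal=12592-2094=10498; balance=258632-10498=248134
33. interest=⌊248134·81/10000⌋=2009; principal=12592-2009=10583; balance=248134-10583=237551
34. interest=⌊237551·81/10000⌋=1924; principal=12592-1924=10668; balance=237551-10668=226883
35. interest=⌊226883·81/10000⌋=1837; principal=12592-1837=10755; balance=226883-10755=216128
36. interest=⌊216128·81/10000⌋=1750; principal=12592-1750=10842; balance=216128-10842=205286
37. interest=⌊205286·81/10000⌋=1662; principal=12592-1662=10930; balance=205286-10930=194356
38. interest=⌊194356·81/10000⌋=1574; principal=12592-1574=11018; balance=194356-11018=183338
39. interest=⌊183338·81/10000⌋=1485; principal=12592-1485=11107; balance=183338-11107=172231
40. interest=⌊172231·81/10000⌋=1395; principal=12592-1395=11197; balance=172231-11197=161034
41. interest=⌊161034·81/10000⌋=1304; principal=12592-1304=11288; balance=161034-11288=149746
42. interest=⌊149746·81/10000⌋=1212; principal=12592-1212=11380; balance=149746-11380=138366
43. interest=⌊138366·81/10000⌋=1120; principal=12592-1120=11472; balance=138366-11472=126894
44. interest=⌊126894·81/10000⌋=1027; principal=12592-1027=11565; balance=126894-11565=115329
45. interest=⌊115329·81/10000⌋=934; principal=12592-934=11658; balance=115329-11658=103671
46. interest=⌊103671·81/10000⌋=839; principal=12592-839=11753; balance=103671-11753=91918
47. interest=⌊91918·81/10000⌋=744; principal=12592-744=11848; balance=91918-11848=80070
48. interest=⌊80070·81/10000⌋=648; principal=12592-648=11944; balance=80070-11944=68126
49. interest=⌊68126·81/10000⌋=551; principal=12592-551=12041; balance=68126-12041=56085
50. interest=⌊56085·81/10000⌋=454; principal=12592-454=12138; balance=56085-12138=43947
51. interest=⌊43947·81/10000⌋=355; principal=12592-355=12237; balance=43947-12237=31710
52. interest=⌊31710·81/10000⌋=256; principal=12592-256=12336; balance=31710-12336=19374
53. interest=⌊19374·81/10000⌋=156; principal=12592-156=12436; balance=19374-12436=6938

1 4417 8175 537219
2 4351 8241 528978
3 4284 8308 520670
4 4217 8375 512295
5 4149 8443 503852
6 4081 8511 495341
7 4012 8580 486761
8 3942 8650 478111
9 3872 8720 469391
10 3802 8790 460601
11 3730 8862 451739
12 3659 8933 442806
13 3586 9006 433800
14 3513 9079 424721
15 3440 9152 415569
16 3366 9226 406343
17 3291 9301 397042
18 3216 9376 387666
19 3140 9452 378214
20 3063 9529 368685
21 2986 9606 359079
22 2908 9684 349395
23 2830 9762 339633
24 2751 9841 329792
25 2671 9921 319871
26 2590 10002 309869
27 2509 10083 299786
28 2428 10164 289622
29 2345 10247 279375
30 2262 10330 269045
31 2179 10413 258632
32 2094 10498 248134
33 2009 10583 237551
34 1924 10668 226883
35 1837 10755 216128
36 1750 10842 205286
37 1662 10930 194356
38 1574 11018 183338
39 1485 11107 172231
40 1395 11197 161034
41 1304 11288 149746
42 1212 11380 138366
43 1120 11472 126894
44 1027 11565 115329
45 934 11658 103671
46 839 11753 91918
47 744 11848 80070
48 648 11944 68126
49 551 12041 56085
50 454 12138 43947
51 355 12237 31710
52 256 12336 19374
53 156 12436 6938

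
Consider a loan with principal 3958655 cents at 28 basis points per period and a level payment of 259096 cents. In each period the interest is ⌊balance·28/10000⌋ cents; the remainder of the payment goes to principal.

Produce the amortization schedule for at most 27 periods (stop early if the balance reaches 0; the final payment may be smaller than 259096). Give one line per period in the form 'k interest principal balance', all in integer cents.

1. interest=⌊3958655·28/10000⌋=11084; principal=259096-11084=248012; balance=3958655-248012=3710643
2. interest=⌊3710643·28/10000⌋=10389; principal=259096-10389=248707; balance=3710643-248707=3461936
3. interest=⌊3461936·28/10000⌋=9693; principal=259096-9693=249403; balance=3461936-249403=3212533
4. interest=⌊3212533·28/10000⌋=8995; principal=259096-8995=250101; balance=3212533-250101=2962432
5. interest=⌊2962432·28/10000⌋=8294; principal=259096-8294=250802; balance=2962432-250802=2711630
6. interest=⌊2711630·28/10000⌋=7592; principal=259096-7592=251504; balance=2711630-251504=2460126
7. interest=⌊2460126·28/10000⌋=6888; principal=259096-6888=252208; balance=2460126-252208=2207918
8. interest=⌊2207918·28/10000⌋=6182; principal=259096-6182=252914; balance=2207918-252914=1955004
9. interest=⌊1955004·28/10000⌋=5474; principal=259096-5474=253622; balance=1955004-253622=1701382
10. interest=⌊1701382·28/10000⌋=4763; principal=259096-4763=254333; balance=1701382-254333=1447049
11. interest=⌊1447049·28/10000⌋=4051; principal=259096-4051=255045; balance=1447049-255045=1192004
12. interest=⌊1192004·28/10000⌋=3337; principal=259096-3337=255759; balance=1192004-255759=936245
13. interest=⌊936245·28/10000⌋=2621; principal=259096-2621=256475; balance=936245-256475=679770
14. interest=⌊679770·28/10000⌋=1903; principal=259096-1903=257193; balance=679770-257193=422577
15. interest=⌊422577·28/10000⌋=1183; principal=259096-1183=257913; balance=422577-257913=164664
16. interest=⌊164664·28/10000⌋=461; principal=min(259096-461,164664)=164664; balance=164664-164664=0

1 11084 248012 3710643
2 10389 248707 3461936
3 9693 249403 3212533
4 8995 250101 2962432
5 8294 250802 2711630
6 7592 251504 2460126
7 6888 252208 2207918
8 6182 252914 1955004
9 5474 253622 1701382
10 4763 254333 1447049
11 4051 255045 1192004
12 3337 255759 936245
13 2621 256475 679770
14 1903 257193 422577
15 1183 257913 164664
16 461 164664 0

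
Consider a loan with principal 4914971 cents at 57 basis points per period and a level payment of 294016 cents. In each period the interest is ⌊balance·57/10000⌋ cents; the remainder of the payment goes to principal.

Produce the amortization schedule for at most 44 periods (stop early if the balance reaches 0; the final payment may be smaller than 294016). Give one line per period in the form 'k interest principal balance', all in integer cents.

1. interest=⌊4914971·57/10000⌋=28015; principal=294016-28015=266001; balance=4914971-266001=4648970
2. interest=⌊4648970·57/10000⌋=26499; principal=294016-26499=267517; balance=4648970-267517=4381453
3. interest=⌊4381453·57/10000⌋=24974; principal=294016-24974=269042; balance=4381453-269042=4112411
4. interest=⌊4112411·57/10000⌋=23440; principal=294016-23440=270576; balance=4112411-270576=3841835
5. interest=⌊3841835·57/10000⌋=21898; principal=294016-21898=272118; balance=3841835-272118=3569717
6. interest=⌊3569717·57/10000⌋=20347; principal=294016-20347=273669; balance=3569717-273669=3296048
7. interest=⌊3296048·57/10000⌋=18787; principal=294016-18787=275229; balance=3296048-275229=3020819
8. interest=⌊3020819·57/10000⌋=17218; principal=294016-17218=276798; balance=3020819-276798=2744021
9. interest=⌊2744021·57/10000⌋=15640; principal=294016-15640=278376; balance=2744021-278376=2465645
10. interest=⌊2465645·57/10000⌋=14054; principal=294016-14054=279962; balance=2465645-279962=2185683
11. interest=⌊2185683·57/10000⌋=12458; principal=294016-12458=281558; balance=2185683-281558=1904125
12. interest=⌊1904125·57/10000⌋=10853; principal=294016-10853=283163; balance=1904125-283163=1620962
13. interest=⌊1620962·57/10000⌋=9239; principal=294016-9239=284777; balance=1620962-284777=1336185
14. interest=⌊1336185·57/10000⌋=7616; principal=294016-7616=286400; balance=1336185-286400=1049785
15. interest=⌊1049785·57/10000⌋=5983; principal=294016-5983=288033; balance=1049785-288033=761752
16. interest=⌊761752·57/10000⌋=4341; principal=294016-4341=289675; balance=761752-289675=472077
17. interest=⌊472077·57/10000⌋=2690; principal=294016-2690=291326; balance=472077-291326=180751
18. interest=⌊180751·57/10000⌋=1030; principal=min(294016-1030,180751)=180751; balance=180751-180751=0

1 28015 266001 4648970
2 26499 267517 4381453
3 24974 269042 4112411
4 23440 270576 3841835
5 21898 272118 3569717
6 20347 273669 3296048
7 18787 275229 3020819
8 17218 276798 2744021
9 15640 278376 2465645
10 14054 279962 2185683
11 12458 281558 1904125
12 10853 283163 1620962
13 9239 284777 1336185
14 7616 286400 1049785
15 5983 288033 761752
16 4341 289675 472077
17 2690 291326 180751
18 1030 180751 0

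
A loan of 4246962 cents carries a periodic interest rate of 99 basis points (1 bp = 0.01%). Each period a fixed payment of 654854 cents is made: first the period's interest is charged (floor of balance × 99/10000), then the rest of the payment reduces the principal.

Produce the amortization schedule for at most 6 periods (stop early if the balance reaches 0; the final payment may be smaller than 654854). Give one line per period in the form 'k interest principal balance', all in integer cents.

1 42044 612810 3634152
2 35978 618876 3015276
3 29851 625003 2390273
4 23663 631191 1759082
5 17414 637440 1121642
6 11104 643750 477892

1. interest=⌊4246962·99/10000⌋=42044; principal=654854-42044=612810; balance=4246962-612810=3634152
2. interest=⌊3634152·99/10000⌋=35978; principal=654854-35978=618876; balance=3634152-618876=3015276
3. interest=⌊3015276·99/10000⌋=29851; principal=654854-29851=625003; balance=3015276-625003=2390273
4. interest=⌊2390273·99/10000⌋=23663; principal=654854-23663=631191; balance=2390273-631191=1759082
5. interest=⌊1759082·99/10000⌋=17414; principal=654854-17414=637440; balance=1759082-637440=1121642
6. interest=⌊1121642·99/10000⌋=11104; principal=654854-11104=643750; balance=1121642-643750=477892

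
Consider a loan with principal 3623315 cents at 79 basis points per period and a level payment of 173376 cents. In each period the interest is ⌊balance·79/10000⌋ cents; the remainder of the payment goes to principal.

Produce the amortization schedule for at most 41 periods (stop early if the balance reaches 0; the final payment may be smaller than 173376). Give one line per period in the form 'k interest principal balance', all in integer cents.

1. interest=⌊3623315·79/10000⌋=28624; principal=173376-28624=144752; balance=3623315-144752=3478563
2. interest=⌊3478563·79/10000⌋=27480; principal=173376-27480=145896; balance=3478563-145896=3332667
3. interest=⌊3332667·79/10000⌋=26328; principal=173376-26328=147048; balance=3332667-147048=3185619
4. interest=⌊3185619·79/10000⌋=25166; principal=173376-25166=148210; balance=3185619-148210=3037409
5. interest=⌊3037409·79/10000⌋=23995; principal=173376-23995=149381; balance=3037409-149381=2888028
6. interest=⌊2888028·79/10000⌋=22815; principal=173376-22815=150561; balance=2888028-150561=2737467
7. interest=⌊2737467·79/10000⌋=21625; principal=173376-21625=151751; balance=2737467-151751=2585716
8. interest=⌊2585716·79/10000⌋=20427; principal=173376-20427=152949; balance=2585716-152949=2432767
9. interest=⌊2432767·79/10000⌋=19218; principal=173376-19218=154158; balance=2432767-154158=2278609
10. interest=⌊2278609·79/10000⌋=18001; principal=173376-18001=155375; balance=2278609-155375=2123234
11. interest=⌊2123234·79/10000⌋=16773; principal=173376-16773=156603; balance=2123234-156603=1966631
12. interest=⌊1966631·79/10000⌋=15536; principal=173376-15536=157840; balance=1966631-157840=1808791
13. interest=⌊1808791·79/10000⌋=14289; principal=173376-14289=159087; balance=1808791-159087=1649704
14. interest=⌊1649704·79/10000⌋=13032; principal=173376-13032=160344; balance=1649704-160344=1489360
15. interest=⌊1489360·79/10000⌋=11765; principal=173376-11765=161611; balance=1489360-161611=1327749
16. interest=⌊1327749·79/10000⌋=10489; principal=173376-10489=162887; balance=1327749-162887=1164862
17. interest=⌊1164862·79/10000⌋=9202; principal=173376-9202=164174; balance=1164862-164174=1000688
18. interest=⌊1000688·79/10000⌋=7905; principal=173376-7905=165471; balance=1000688-165471=835217
19. interest=⌊835217·79/10000⌋=6598; principal=173376-6598=166778; balance=835217-166778=668439
20. interest=⌊668439·79/10000⌋=5280; principal=173376-5280=168096; balance=668439-168096=500343
21. interest=⌊500343·79/10000⌋=3952; principal=173376-3952=169424; balance=500343-169424=330919
22. interest=⌊330919·79/10000⌋=2614; principal=173376-2614=170762; balance=330919-170762=160157
23. interest=⌊160157·79/10000⌋=1265; principal=min(173376-1265,160157)=160157; balance=160157-160157=0

1 28624 144752 3478563
2 27480 145896 3332667
3 26328 147048 3185619
4 25166 148210 3037409
5 23995 149381 2888028
6 22815 150561 2737467
7 21625 151751 2585716
8 20427 152949 2432767
9 19218 154158 2278609
10 18001 155375 2123234
11 16773 156603 1966631
12 15536 157840 1808791
13 14289 159087 1649704
14 13032 160344 1489360
15 11765 161611 1327749
16 10489 162887 1164862
17 9202 164174 1000688
18 7905 165471 835217
19 6598 166778 668439
20 5280 168096 500343
21 3952 169424 330919
22 2614 170762 160157
23 1265 160157 0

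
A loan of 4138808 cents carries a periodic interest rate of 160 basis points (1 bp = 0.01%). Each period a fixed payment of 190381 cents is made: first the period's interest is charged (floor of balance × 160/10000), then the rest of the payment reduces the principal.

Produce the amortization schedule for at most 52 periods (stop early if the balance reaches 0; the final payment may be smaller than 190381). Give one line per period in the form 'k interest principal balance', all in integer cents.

1. interest=⌊4138808·160/10000⌋=66220; principal=190381-66220=124161; balance=4138808-124161=4014647
2. interest=⌊4014647·160/10000⌋=64234; principal=190381-64234=126147; balance=4014647-126147=3888500
3. interest=⌊3888500·160/10000⌋=62216; principal=190381-62216=128165; balance=3888500-128165=3760335
4. interest=⌊3760335·160/10000⌋=60165; principal=190381-60165=130216; balance=3760335-130216=3630119
5. interest=⌊3630119·160/10000⌋=58081; principal=190381-58081=132300; balance=3630119-132300=3497819
6. interest=⌊3497819·160/10000⌋=55965; principal=190381-55965=134416; balance=3497819-134416=3363403
7. interest=⌊3363403·160/10000⌋=53814; principal=190381-53814=136567; balance=3363403-136567=3226836
8. interest=⌊3226836·160/10000⌋=51629; principal=190381-51629=138752; balance=3226836-138752=3088084
9. interest=⌊3088084·160/10000⌋=49409; principal=190381-49409=140972; balance=3088084-140972=2947112
10. interest=⌊2947112·160/10000⌋=47153; principal=190381-47153=143228; balance=2947112-143228=2803884
11. interest=⌊2803884·160/10000⌋=44862; principal=190381-44862=145519; balance=2803884-145519=2658365
12. interest=⌊2658365·160/10000⌋=42533; principal=190381-42533=147848; balance=2658365-147848=2510517
13. interest=⌊2510517·160/10000⌋=40168; principal=190381-40168=150213; balance=2510517-150213=2360304
14. interest=⌊2360304·160/10000⌋=37764; principal=190381-37764=152617; balance=2360304-152617=2207687
15. interest=⌊2207687·160/10000⌋=35322; principal=190381-35322=155059; balance=2207687-155059=2052628
16. interest=⌊2052628·160/10000⌋=32842; principal=190381-32842=157539; balance=2052628-157539=1895089
17. interest=⌊1895089·160/10000⌋=30321; principal=190381-30321=160060; balance=1895089-160060=1735029
18. interest=⌊1735029·160/10000⌋=27760; principal=190381-27760=162621; balance=1735029-162621=1572408
19. interest=⌊1572408·160/10000⌋=25158; principal=190381-25158=165223; balance=1572408-165223=1407185
20. interest=⌊1407185·160/10000⌋=22514; principal=190381-22514=167867; balance=1407185-167867=1239318
21. interest=⌊1239318·160/10000⌋=19829; principal=190381-19829=170552; balance=1239318-170552=1068766
22. interest=⌊1068766·160/10000⌋=17100; principal=190381-17100=173281; balance=1068766-173281=895485
23. interest=⌊895485·160/10000⌋=14327; principal=190381-14327=176054; balance=895485-176054=719431
24. interest=⌊719431·160/10000⌋=11510; principal=190381-11510=178871; balance=719431-178871=540560
25. interest=⌊540560·160/10000⌋=8648; principal=190381-8648=181733; balance=540560-181733=358827
26. interest=⌊358827·160/10000⌋=5741; principal=190381-5741=184640; balance=358827-184640=174187
27. interest=⌊174187·160/10000⌋=2786; principal=min(190381-2786,174187)=174187; balance=174187-174187=0

1 66220 124161 4014647
2 64234 126147 3888500
3 62216 128165 3760335
4 60165 130216 3630119
5 58081 132300 3497819
6 55965 134416 3363403
7 53814 136567 3226836
8 51629 138752 3088084
9 49409 140972 2947112
10 47153 143228 2803884
11 44862 145519 2658365
12 42533 147848 2510517
13 40168 150213 2360304
14 37764 152617 2207687
15 35322 155059 2052628
16 32842 157539 1895089
17 30321 160060 1735029
18 27760 162621 1572408
19 25158 165223 1407185
20 22514 167867 1239318
21 19829 170552 1068766
22 17100 173281 895485
23 14327 176054 719431
24 11510 178871 540560
25 8648 181733 358827
26 5741 184640 174187
27 2786 174187 0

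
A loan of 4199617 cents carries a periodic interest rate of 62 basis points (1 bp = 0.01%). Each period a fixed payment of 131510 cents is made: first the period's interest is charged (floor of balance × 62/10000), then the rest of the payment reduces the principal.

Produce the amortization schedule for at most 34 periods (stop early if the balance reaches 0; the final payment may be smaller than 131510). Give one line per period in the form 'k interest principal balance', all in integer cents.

1. interest=⌊4199617·62/10000⌋=26037; principal=131510-26037=105473; balance=4199617-105473=4094144
2. interest=⌊4094144·62/10000⌋=25383; principal=131510-25383=106127; balance=4094144-106127=3988017
3. interest=⌊3988017·62/10000⌋=24725; principal=131510-24725=106785; balance=3988017-106785=3881232
4. interest=⌊3881232·62/10000⌋=24063; principal=131510-24063=107447; balance=3881232-107447=3773785
5. interest=⌊3773785·62/10000⌋=23397; principal=131510-23397=108113; balance=3773785-108113=3665672
6. interest=⌊3665672·62/10000⌋=22727; principal=131510-22727=108783; balance=3665672-108783=3556889
7. interest=⌊3556889·62/10000⌋=22052; principal=131510-22052=109458; balance=3556889-109458=3447431
8. interest=⌊3447431·62/10000⌋=21374; principal=131510-21374=110136; balance=3447431-110136=3337295
9. interest=⌊3337295·62/10000⌋=20691; principal=131510-20691=110819; balance=3337295-110819=3226476
10. interest=⌊3226476·62/10000⌋=20004; principal=131510-20004=111506; balance=3226476-111506=3114970
11. interest=⌊3114970·62/10000⌋=19312; principal=131510-19312=112198; balance=3114970-112198=3002772
12. interest=⌊3002772·62/10000⌋=18617; principal=131510-18617=112893; balance=3002772-112893=2889879
13. interest=⌊2889879·62/10000⌋=17917; principal=131510-17917=113593; balance=2889879-113593=2776286
14. interest=⌊2776286·62/10000⌋=17212; principal=131510-17212=114298; balance=2776286-114298=2661988
15. interest=⌊2661988·62/10000⌋=16504; principal=131510-16504=115006; balance=2661988-115006=2546982
16. interest=⌊2546982·62/10000⌋=15791; principal=131510-15791=115719; balance=2546982-115719=2431263
17. interest=⌊2431263·62/10000⌋=15073; principal=131510-15073=116437; balance=2431263-116437=2314826
18. interest=⌊2314826·62/10000⌋=14351; principal=131510-14351=117159; balance=2314826-117159=2197667
19. interest=⌊2197667·62/10000⌋=13625; principal=131510-13625=117885; balance=2197667-117885=2079782
20. interest=⌊2079782·62/10000⌋=12894; principal=131510-12894=118616; balance=2079782-118616=1961166
21. interest=⌊1961166·62/10000⌋=12159; principal=131510-12159=119351; balance=1961166-119351=1841815
22. interest=⌊1841815·62/10000⌋=11419; principal=131510-11419=120091; balance=1841815-120091=1721724
23. interest=⌊1721724·62/10000⌋=10674; principal=131510-10674=120836; balance=1721724-120836=1600888
24. interest=⌊1600888·62/10000⌋=9925; principal=131510-9925=121585; balance=1600888-121585=1479303
25. interest=⌊1479303·62/10000⌋=9171; principal=131510-9171=122339; balance=1479303-122339=1356964
26. interest=⌊1356964·62/10000⌋=8413; principal=131510-8413=123097; balance=1356964-123097=1233867
27. interest=⌊1233867·62/10000⌋=7649; principal=131510-7649=123861; balance=1233867-123861=1110006
28. interest=⌊1110006·62/10000⌋=6882; principal=131510-6882=124628; balance=1110006-124628=985378
29. interest=⌊985378·62/10000⌋=6109; principal=131510-6109=125401; balance=985378-125401=859977
30. interest=⌊859977·62/10000⌋=5331; principal=131510-5331=126179; balance=859977-126179=733798
31. interest=⌊733798·62/10000⌋=4549; principal=131510-4549=126961; balance=733798-126961=606837
32. interest=⌊606837·62/10000⌋=3762; principal=131510-3762=127748; balance=606837-127748=479089
33. interest=⌊479089·62/10000⌋=2970; principal=131510-2970=128540; balance=479089-128540=350549
34. interest=⌊350549·62/10000⌋=2173; principal=131510-2173=129337; balance=350549-129337=221212

1 26037 105473 4094144
2 25383 106127 3988017
3 24725 106785 3881232
4 24063 107447 3773785
5 23397 108113 3665672
6 22727 108783 3556889
7 22052 109458 3447431
8 21374 110136 3337295
9 20691 110819 3226476
10 20004 111506 3114970
11 19312 112198 3002772
12 18617 112893 2889879
13 17917 113593 2776286
14 17212 114298 2661988
15 16504 115006 2546982
16 15791 115719 2431263
17 15073 116437 2314826
18 14351 117159 2197667
19 13625 117885 2079782
20 12894 118616 1961166
21 12159 119351 1841815
22 11419 120091 1721724
23 10674 120836 1600888
24 9925 121585 1479303
25 9171 122339 1356964
26 8413 123097 1233867
27 7649 123861 1110006
28 6882 124628 985378
29 6109 125401 859977
30 5331 126179 733798
31 4549 126961 606837
32 3762 127748 479089
33 2970 128540 350549
34 2173 129337 221212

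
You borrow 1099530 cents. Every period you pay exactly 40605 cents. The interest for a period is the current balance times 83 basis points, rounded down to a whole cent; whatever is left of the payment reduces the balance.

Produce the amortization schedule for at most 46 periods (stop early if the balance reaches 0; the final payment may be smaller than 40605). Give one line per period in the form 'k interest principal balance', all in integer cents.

1. interest=⌊1099530·83/10000⌋=9126; principal=40605-9126=31479; balance=1099530-31479=1068051
2. interest=⌊1068051·83/10000⌋=8864; principal=40605-8864=31741; balance=1068051-31741=1036310
3. interest=⌊1036310·83/10000⌋=8601; principal=40605-8601=32004; balance=1036310-32004=1004306
4. interest=⌊1004306·83/10000⌋=8335; principal=40605-8335=32270; balance=1004306-32270=972036
5. interest=⌊972036·83/10000⌋=8067; principal=40605-8067=32538; balance=972036-32538=939498
6. interest=⌊939498·83/10000⌋=7797; principal=40605-7797=32808; balance=939498-32808=906690
7. interest=⌊906690·83/10000⌋=7525; principal=40605-7525=33080; balance=906690-33080=873610
8. interest=⌊873610·83/10000⌋=7250; principal=40605-7250=33355; balance=873610-33355=840255
9. interest=⌊840255·83/10000⌋=6974; principal=40605-6974=33631; balance=840255-33631=806624
10. interest=⌊806624·83/10000⌋=6694; principal=40605-6694=33911; balance=806624-33911=772713
11. interest=⌊772713·83/10000⌋=6413; principal=40605-6413=34192; balance=772713-34192=738521
12. interest=⌊738521·83/10000⌋=6129; principal=40605-6129=34476; balance=738521-34476=704045
13. interest=⌊704045·83/10000⌋=5843; principal=40605-5843=34762; balance=704045-34762=669283
14. interest=⌊669283·83/10000⌋=5555; principal=40605-5555=35050; balance=669283-35050=634233
15. interest=⌊634233·83/10000⌋=5264; principal=40605-5264=35341; balance=634233-35341=598892
16. interest=⌊598892·83/10000⌋=4970; principal=40605-4970=35635; balance=598892-35635=563257
17. interest=⌊563257·83/10000⌋=4675; principal=40605-4675=35930; balance=563257-35930=527327
18. interest=⌊527327·83/10000⌋=4376; principal=40605-4376=36229; balance=527327-36229=491098
19. interest=⌊491098·83/10000⌋=4076; principal=40605-4076=36529; balance=491098-36529=454569
20. interest=⌊454569·83/10000⌋=3772; principal=40605-3772=36833; balance=454569-36833=417736
21. interest=⌊417736·83/10000⌋=3467; principal=40605-3467=37138; balance=417736-37138=380598
22. interest=⌊380598·83/10000⌋=3158; principal=40605-3158=37447; balance=380598-37447=343151
23. interest=⌊343151·83/10000⌋=2848; principal=40605-2848=37757; balance=343151-37757=305394
24. interest=⌊305394·83/10000⌋=2534; principal=40605-2534=38071; balance=305394-38071=267323
25. interest=⌊267323·83/10000⌋=2218; principal=40605-2218=38387; balance=267323-38387=228936
26. interest=⌊228936·83/10000⌋=1900; principal=40605-1900=38705; balance=228936-38705=190231
27. interest=⌊190231·83/10000⌋=1578; principal=40605-1578=39027; balance=190231-39027=151204
28. interest=⌊151204·83/10000⌋=1254; principal=40605-1254=39351; balance=151204-39351=111853
29. interest=⌊111853·83/10000⌋=928; principal=40605-928=39677; balance=111853-39677=72176
30. interest=⌊72176·83/10000⌋=599; principal=40605-599=40006; balance=72176-40006=32170
31. interest=⌊32170·83/10000⌋=267; principal=min(40605-267,32170)=32170; balance=32170-32170=0

1 9126 31479 1068051
2 8864 31741 1036310
3 8601 32004 1004306
4 8335 32270 972036
5 8067 32538 939498
6 7797 32808 906690
7 7525 33080 873610
8 7250 33355 840255
9 6974 33631 806624
10 6694 33911 772713
11 6413 34192 738521
12 6129 34476 704045
13 5843 34762 669283
14 5555 35050 634233
15 5264 35341 598892
16 4970 35635 563257
17 4675 35930 527327
18 4376 36229 491098
19 4076 36529 454569
20 3772 36833 417736
21 3467 37138 380598
22 3158 37447 343151
23 2848 37757 305394
24 2534 38071 267323
25 2218 38387 228936
26 1900 38705 190231
27 1578 39027 151204
28 1254 39351 111853
29 928 39677 72176
30 599 40006 32170
31 267 32170 0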